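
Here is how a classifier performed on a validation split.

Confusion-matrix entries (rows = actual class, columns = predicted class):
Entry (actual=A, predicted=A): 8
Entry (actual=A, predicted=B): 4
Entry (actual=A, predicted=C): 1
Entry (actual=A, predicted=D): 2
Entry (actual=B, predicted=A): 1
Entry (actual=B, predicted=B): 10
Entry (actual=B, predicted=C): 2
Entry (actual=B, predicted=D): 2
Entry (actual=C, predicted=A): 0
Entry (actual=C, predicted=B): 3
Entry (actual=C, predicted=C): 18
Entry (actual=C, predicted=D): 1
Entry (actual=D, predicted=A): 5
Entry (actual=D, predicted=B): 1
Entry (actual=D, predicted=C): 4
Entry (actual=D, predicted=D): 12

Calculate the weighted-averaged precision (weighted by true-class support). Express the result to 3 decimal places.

Per-class precision (TP/(TP+FP)):
  A: TP=8, FP=1+0+5=6 → 8/14 = 0.5714
  B: TP=10, FP=4+3+1=8 → 10/18 = 0.5556
  C: TP=18, FP=1+2+4=7 → 18/25 = 0.7200
  D: TP=12, FP=2+2+1=5 → 12/17 = 0.7059
Weighted-precision = Σ (supportᵢ/N)·precisionᵢ with N=74: (15/74)·0.5714 + (15/74)·0.5556 + (22/74)·0.7200 + (22/74)·0.7059 = 0.652

0.652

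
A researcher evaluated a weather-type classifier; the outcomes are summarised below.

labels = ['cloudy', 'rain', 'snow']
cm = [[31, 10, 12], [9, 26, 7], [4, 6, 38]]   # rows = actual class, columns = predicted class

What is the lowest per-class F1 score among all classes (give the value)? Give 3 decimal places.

Per-class F1 score (2·TP/(2·TP+FP+FN)):
  cloudy: TP=31, FP=9+4=13, FN=10+12=22 → 62/97 = 0.6392
  rain: TP=26, FP=10+6=16, FN=9+7=16 → 52/84 = 0.6190
  snow: TP=38, FP=12+7=19, FN=4+6=10 → 76/105 = 0.7238
Lowest is class 'rain' with F1 score = 0.619.

0.619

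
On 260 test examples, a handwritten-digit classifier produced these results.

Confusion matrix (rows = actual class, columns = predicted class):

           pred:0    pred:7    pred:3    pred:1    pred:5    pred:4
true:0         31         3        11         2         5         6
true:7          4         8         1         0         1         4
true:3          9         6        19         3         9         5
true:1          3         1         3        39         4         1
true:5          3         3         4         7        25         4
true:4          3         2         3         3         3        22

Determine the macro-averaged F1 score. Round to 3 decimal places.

Per-class F1 score (2·TP/(2·TP+FP+FN)):
  0: TP=31, FP=4+9+3+3+3=22, FN=3+11+2+5+6=27 → 62/111 = 0.5586
  7: TP=8, FP=3+6+1+3+2=15, FN=4+1+0+1+4=10 → 16/41 = 0.3902
  3: TP=19, FP=11+1+3+4+3=22, FN=9+6+3+9+5=32 → 38/92 = 0.4130
  1: TP=39, FP=2+0+3+7+3=15, FN=3+1+3+4+1=12 → 78/105 = 0.7429
  5: TP=25, FP=5+1+9+4+3=22, FN=3+3+4+7+4=21 → 50/93 = 0.5376
  4: TP=22, FP=6+4+5+1+4=20, FN=3+2+3+3+3=14 → 44/78 = 0.5641
Macro-F1 score = mean = (0.5586 + 0.3902 + 0.4130 + 0.7429 + 0.5376 + 0.5641) / 6 = 0.534

0.534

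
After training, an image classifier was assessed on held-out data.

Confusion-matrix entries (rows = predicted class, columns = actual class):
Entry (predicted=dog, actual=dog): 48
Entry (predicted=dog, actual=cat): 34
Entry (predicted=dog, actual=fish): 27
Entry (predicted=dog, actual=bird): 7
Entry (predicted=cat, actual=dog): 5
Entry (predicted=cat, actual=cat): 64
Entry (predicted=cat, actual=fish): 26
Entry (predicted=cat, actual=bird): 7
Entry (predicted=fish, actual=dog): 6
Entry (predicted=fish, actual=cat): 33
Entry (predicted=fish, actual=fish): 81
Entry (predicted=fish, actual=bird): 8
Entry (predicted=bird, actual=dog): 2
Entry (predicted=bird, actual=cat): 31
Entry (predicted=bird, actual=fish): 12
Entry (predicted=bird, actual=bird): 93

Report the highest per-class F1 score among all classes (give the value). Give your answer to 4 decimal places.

Per-class F1 score (2·TP/(2·TP+FP+FN)):
  dog: TP=48, FP=34+27+7=68, FN=5+6+2=13 → 96/177 = 0.54237
  cat: TP=64, FP=5+26+7=38, FN=34+33+31=98 → 128/264 = 0.48485
  fish: TP=81, FP=6+33+8=47, FN=27+26+12=65 → 162/274 = 0.59124
  bird: TP=93, FP=2+31+12=45, FN=7+7+8=22 → 186/253 = 0.73518
Highest is class 'bird' with F1 score = 0.7352.

0.7352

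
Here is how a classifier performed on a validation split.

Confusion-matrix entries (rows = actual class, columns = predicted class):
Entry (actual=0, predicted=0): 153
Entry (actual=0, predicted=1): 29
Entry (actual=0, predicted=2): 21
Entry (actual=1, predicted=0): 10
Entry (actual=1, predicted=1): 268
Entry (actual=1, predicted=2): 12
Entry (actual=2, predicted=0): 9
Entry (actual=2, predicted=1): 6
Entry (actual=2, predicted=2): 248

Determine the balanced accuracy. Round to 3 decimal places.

0.874

Balanced accuracy = mean of per-class recall.
  0: recall = 153/203 = 0.7537
  1: recall = 268/290 = 0.9241
  2: recall = 248/263 = 0.9430
Mean = (0.7537 + 0.9241 + 0.9430) / 3 = 0.874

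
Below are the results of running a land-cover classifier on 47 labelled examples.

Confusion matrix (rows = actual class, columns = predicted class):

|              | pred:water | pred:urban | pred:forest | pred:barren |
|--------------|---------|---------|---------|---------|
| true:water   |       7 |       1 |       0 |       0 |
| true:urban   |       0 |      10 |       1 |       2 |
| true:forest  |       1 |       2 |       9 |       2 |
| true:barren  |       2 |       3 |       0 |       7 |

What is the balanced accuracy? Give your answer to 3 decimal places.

0.718

Balanced accuracy = mean of per-class recall.
  water: recall = 7/8 = 0.8750
  urban: recall = 10/13 = 0.7692
  forest: recall = 9/14 = 0.6429
  barren: recall = 7/12 = 0.5833
Mean = (0.8750 + 0.7692 + 0.6429 + 0.5833) / 4 = 0.718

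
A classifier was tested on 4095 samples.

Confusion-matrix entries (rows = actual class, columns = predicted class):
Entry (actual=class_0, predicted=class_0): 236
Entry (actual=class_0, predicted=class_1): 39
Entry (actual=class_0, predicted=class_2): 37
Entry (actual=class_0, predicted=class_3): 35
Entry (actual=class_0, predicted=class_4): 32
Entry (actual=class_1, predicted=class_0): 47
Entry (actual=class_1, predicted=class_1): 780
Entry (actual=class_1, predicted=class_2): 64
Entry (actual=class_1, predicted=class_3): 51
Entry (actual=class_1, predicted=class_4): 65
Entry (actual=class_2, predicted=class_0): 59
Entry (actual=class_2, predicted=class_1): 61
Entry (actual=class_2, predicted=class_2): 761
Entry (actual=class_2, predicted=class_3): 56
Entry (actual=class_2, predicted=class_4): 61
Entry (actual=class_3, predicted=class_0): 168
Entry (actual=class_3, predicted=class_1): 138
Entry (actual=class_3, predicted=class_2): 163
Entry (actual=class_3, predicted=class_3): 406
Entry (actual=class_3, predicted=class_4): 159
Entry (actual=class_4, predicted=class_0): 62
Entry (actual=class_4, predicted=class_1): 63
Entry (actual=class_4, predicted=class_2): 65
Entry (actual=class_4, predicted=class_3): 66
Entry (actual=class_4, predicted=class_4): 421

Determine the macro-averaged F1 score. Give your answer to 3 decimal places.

0.612

Per-class F1 score (2·TP/(2·TP+FP+FN)):
  class_0: TP=236, FP=47+59+168+62=336, FN=39+37+35+32=143 → 472/951 = 0.4963
  class_1: TP=780, FP=39+61+138+63=301, FN=47+64+51+65=227 → 1560/2088 = 0.7471
  class_2: TP=761, FP=37+64+163+65=329, FN=59+61+56+61=237 → 1522/2088 = 0.7289
  class_3: TP=406, FP=35+51+56+66=208, FN=168+138+163+159=628 → 812/1648 = 0.4927
  class_4: TP=421, FP=32+65+61+159=317, FN=62+63+65+66=256 → 842/1415 = 0.5951
Macro-F1 score = mean = (0.4963 + 0.7471 + 0.7289 + 0.4927 + 0.5951) / 5 = 0.612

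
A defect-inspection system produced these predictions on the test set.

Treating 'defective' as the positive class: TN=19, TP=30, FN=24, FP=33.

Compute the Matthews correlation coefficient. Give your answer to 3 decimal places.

MCC = (TP·TN − FP·FN) / √((TP+FP)(TP+FN)(TN+FP)(TN+FN))
Numerator = 30·19 − 33·24 = -222
Denominator = √(63·54·52·43) = √7606872 = 2758.0558
MCC = -222 / 2758.0558 = -0.080

-0.080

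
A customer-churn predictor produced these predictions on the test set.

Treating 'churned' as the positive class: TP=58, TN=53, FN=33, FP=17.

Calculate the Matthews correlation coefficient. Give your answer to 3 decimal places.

MCC = (TP·TN − FP·FN) / √((TP+FP)(TP+FN)(TN+FP)(TN+FN))
Numerator = 58·53 − 17·33 = 2513
Denominator = √(75·91·70·86) = √41086500 = 6409.8752
MCC = 2513 / 6409.8752 = 0.392

0.392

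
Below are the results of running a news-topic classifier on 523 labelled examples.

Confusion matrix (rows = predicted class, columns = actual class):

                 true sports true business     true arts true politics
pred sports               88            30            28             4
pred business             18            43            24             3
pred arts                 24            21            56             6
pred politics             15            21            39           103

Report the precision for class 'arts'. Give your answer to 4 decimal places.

0.5234

Take TP from the diagonal, FP from the rest of the 'arts' prediction marginal, FN from the rest of the 'arts' actual marginal.
precision = TP/(TP+FP).
arts: TP=56, FP=24+21+6=51 → 56/107 = 0.52336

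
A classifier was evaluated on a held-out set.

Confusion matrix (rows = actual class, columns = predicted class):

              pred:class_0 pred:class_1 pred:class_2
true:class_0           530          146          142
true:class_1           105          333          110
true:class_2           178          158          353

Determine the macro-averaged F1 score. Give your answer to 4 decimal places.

0.5858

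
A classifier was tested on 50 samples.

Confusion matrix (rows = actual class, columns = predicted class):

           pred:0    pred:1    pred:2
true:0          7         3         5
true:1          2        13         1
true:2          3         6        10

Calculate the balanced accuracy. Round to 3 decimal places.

Balanced accuracy = mean of per-class recall.
  0: recall = 7/15 = 0.4667
  1: recall = 13/16 = 0.8125
  2: recall = 10/19 = 0.5263
Mean = (0.4667 + 0.8125 + 0.5263) / 3 = 0.602

0.602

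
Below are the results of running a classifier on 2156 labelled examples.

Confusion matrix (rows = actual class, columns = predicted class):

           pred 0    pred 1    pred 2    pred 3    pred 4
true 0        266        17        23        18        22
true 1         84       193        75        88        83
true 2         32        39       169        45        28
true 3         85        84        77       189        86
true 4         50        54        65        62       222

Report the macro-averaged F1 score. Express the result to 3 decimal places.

Per-class F1 score (2·TP/(2·TP+FP+FN)):
  0: TP=266, FP=84+32+85+50=251, FN=17+23+18+22=80 → 532/863 = 0.6165
  1: TP=193, FP=17+39+84+54=194, FN=84+75+88+83=330 → 386/910 = 0.4242
  2: TP=169, FP=23+75+77+65=240, FN=32+39+45+28=144 → 338/722 = 0.4681
  3: TP=189, FP=18+88+45+62=213, FN=85+84+77+86=332 → 378/923 = 0.4095
  4: TP=222, FP=22+83+28+86=219, FN=50+54+65+62=231 → 444/894 = 0.4966
Macro-F1 score = mean = (0.6165 + 0.4242 + 0.4681 + 0.4095 + 0.4966) / 5 = 0.483

0.483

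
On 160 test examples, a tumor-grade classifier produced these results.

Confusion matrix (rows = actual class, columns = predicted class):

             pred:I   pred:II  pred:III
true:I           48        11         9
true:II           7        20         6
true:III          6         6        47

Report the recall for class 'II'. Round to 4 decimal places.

recall = TP/(TP+FN).
II: TP=20, FN=7+6=13 → 20/33 = 0.60606

0.6061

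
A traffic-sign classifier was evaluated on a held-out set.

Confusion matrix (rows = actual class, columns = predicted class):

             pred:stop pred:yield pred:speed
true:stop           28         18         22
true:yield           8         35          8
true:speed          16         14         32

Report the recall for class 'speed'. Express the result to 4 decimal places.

0.5161

Take TP from the diagonal, FP from the rest of the 'speed' prediction marginal, FN from the rest of the 'speed' actual marginal.
recall = TP/(TP+FN).
speed: TP=32, FN=16+14=30 → 32/62 = 0.51613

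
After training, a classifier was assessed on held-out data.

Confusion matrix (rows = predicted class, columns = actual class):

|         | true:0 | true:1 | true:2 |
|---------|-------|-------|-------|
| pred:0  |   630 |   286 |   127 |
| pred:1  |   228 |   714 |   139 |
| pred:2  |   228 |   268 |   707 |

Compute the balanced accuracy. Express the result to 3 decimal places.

Balanced accuracy = mean of per-class recall.
  0: recall = 630/1086 = 0.5801
  1: recall = 714/1268 = 0.5631
  2: recall = 707/973 = 0.7266
Mean = (0.5801 + 0.5631 + 0.7266) / 3 = 0.623

0.623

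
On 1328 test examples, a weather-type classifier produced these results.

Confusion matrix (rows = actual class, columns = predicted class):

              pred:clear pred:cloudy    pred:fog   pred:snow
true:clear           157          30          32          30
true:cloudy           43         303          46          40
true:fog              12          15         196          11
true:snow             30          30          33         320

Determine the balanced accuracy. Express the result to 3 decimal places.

0.736

Balanced accuracy = mean of per-class recall.
  clear: recall = 157/249 = 0.6305
  cloudy: recall = 303/432 = 0.7014
  fog: recall = 196/234 = 0.8376
  snow: recall = 320/413 = 0.7748
Mean = (0.6305 + 0.7014 + 0.8376 + 0.7748) / 4 = 0.736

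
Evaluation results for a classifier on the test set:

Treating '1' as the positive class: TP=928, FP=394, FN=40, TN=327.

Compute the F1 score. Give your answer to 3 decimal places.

Precision = TP/(TP+FP) = 928/1322 = 0.7020
Recall = TP/(TP+FN) = 928/968 = 0.9587
F1 = 2·TP/(2·TP+FP+FN) = 1856/2290 = 0.810

0.810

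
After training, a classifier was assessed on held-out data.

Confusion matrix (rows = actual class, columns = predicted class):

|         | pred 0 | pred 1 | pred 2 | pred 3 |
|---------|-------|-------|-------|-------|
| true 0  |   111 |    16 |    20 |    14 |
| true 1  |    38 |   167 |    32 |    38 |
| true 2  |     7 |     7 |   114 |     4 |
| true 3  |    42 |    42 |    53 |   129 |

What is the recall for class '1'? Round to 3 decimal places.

Take TP from the diagonal, FP from the rest of the '1' prediction marginal, FN from the rest of the '1' actual marginal.
recall = TP/(TP+FN).
1: TP=167, FN=38+32+38=108 → 167/275 = 0.6073

0.607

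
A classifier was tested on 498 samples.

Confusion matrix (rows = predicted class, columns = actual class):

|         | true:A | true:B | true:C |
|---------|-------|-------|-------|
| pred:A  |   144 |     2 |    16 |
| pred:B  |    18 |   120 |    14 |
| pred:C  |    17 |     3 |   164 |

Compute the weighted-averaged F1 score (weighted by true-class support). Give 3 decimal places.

0.859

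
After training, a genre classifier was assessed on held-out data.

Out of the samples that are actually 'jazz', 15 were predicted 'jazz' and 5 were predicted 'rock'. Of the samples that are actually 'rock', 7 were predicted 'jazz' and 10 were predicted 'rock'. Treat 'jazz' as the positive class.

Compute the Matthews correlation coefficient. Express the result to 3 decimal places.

MCC = (TP·TN − FP·FN) / √((TP+FP)(TP+FN)(TN+FP)(TN+FN))
Numerator = 15·10 − 7·5 = 115
Denominator = √(22·20·17·15) = √112200 = 334.9627
MCC = 115 / 334.9627 = 0.343

0.343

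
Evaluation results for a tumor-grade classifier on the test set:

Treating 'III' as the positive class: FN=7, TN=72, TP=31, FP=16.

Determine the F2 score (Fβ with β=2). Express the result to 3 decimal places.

Fβ = (1+β²)·TP / ((1+β²)·TP + β²·FN + FP), with β²=4
= 5·31 / (5·31 + 4·7 + 16) = 0.779

0.779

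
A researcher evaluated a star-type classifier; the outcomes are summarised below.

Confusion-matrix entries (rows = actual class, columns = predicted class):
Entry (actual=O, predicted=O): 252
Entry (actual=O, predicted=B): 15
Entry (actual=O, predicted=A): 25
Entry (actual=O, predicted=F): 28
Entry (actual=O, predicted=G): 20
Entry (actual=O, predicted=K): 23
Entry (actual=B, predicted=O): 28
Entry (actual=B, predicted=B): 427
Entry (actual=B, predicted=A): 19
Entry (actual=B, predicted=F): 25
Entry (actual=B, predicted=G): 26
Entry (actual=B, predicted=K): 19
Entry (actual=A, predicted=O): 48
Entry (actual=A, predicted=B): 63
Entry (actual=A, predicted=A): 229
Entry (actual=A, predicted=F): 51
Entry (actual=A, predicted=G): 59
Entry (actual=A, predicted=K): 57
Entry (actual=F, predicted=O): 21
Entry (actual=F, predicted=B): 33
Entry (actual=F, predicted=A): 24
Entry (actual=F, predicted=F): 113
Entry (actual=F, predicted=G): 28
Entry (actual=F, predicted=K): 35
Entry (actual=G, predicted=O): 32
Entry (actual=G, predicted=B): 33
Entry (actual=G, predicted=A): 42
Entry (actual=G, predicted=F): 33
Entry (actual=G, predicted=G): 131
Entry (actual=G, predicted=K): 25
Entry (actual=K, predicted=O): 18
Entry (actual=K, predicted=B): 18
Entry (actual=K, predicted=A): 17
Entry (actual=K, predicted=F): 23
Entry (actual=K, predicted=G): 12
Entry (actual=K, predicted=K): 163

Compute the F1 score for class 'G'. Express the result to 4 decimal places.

0.4580

One-vs-rest for 'G': TP = diagonal; FP = other classes predicted 'G'; FN = 'G' predicted as other.
F1 score = 2·TP/(2·TP+FP+FN).
G: TP=131, FP=20+26+59+28+12=145, FN=32+33+42+33+25=165 → 262/572 = 0.45804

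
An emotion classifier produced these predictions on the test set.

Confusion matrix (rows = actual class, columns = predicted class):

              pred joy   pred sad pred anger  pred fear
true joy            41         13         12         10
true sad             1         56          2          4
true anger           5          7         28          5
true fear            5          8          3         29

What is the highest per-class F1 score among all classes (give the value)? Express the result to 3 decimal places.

Per-class F1 score (2·TP/(2·TP+FP+FN)):
  joy: TP=41, FP=1+5+5=11, FN=13+12+10=35 → 82/128 = 0.6406
  sad: TP=56, FP=13+7+8=28, FN=1+2+4=7 → 112/147 = 0.7619
  anger: TP=28, FP=12+2+3=17, FN=5+7+5=17 → 56/90 = 0.6222
  fear: TP=29, FP=10+4+5=19, FN=5+8+3=16 → 58/93 = 0.6237
Highest is class 'sad' with F1 score = 0.762.

0.762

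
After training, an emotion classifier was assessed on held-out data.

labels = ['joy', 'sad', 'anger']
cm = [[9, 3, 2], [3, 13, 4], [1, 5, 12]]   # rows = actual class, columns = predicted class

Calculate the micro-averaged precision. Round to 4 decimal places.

0.6538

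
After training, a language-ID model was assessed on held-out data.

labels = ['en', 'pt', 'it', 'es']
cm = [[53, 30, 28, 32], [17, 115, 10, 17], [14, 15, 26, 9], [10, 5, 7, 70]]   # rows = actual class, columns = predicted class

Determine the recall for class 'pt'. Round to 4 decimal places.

Take TP from the diagonal, FP from the rest of the 'pt' prediction marginal, FN from the rest of the 'pt' actual marginal.
recall = TP/(TP+FN).
pt: TP=115, FN=17+10+17=44 → 115/159 = 0.72327

0.7233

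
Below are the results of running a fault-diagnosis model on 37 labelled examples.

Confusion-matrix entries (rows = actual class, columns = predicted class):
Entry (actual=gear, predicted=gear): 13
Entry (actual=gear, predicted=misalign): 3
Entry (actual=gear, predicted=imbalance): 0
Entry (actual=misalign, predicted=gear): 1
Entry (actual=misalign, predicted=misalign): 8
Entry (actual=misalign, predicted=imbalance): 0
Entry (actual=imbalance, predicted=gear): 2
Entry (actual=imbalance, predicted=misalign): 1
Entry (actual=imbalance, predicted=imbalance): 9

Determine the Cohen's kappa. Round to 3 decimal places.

0.711

Observed agreement pₒ = trace/N = 30/37 = 0.8108
Expected agreement pₑ = Σ (rowᵢ·colᵢ)/N² = (16·16 + 9·12 + 12·9)/37² = 0.3448
κ = (pₒ − pₑ)/(1 − pₑ) = (0.8108 − 0.3448)/(1 − 0.3448) = 0.711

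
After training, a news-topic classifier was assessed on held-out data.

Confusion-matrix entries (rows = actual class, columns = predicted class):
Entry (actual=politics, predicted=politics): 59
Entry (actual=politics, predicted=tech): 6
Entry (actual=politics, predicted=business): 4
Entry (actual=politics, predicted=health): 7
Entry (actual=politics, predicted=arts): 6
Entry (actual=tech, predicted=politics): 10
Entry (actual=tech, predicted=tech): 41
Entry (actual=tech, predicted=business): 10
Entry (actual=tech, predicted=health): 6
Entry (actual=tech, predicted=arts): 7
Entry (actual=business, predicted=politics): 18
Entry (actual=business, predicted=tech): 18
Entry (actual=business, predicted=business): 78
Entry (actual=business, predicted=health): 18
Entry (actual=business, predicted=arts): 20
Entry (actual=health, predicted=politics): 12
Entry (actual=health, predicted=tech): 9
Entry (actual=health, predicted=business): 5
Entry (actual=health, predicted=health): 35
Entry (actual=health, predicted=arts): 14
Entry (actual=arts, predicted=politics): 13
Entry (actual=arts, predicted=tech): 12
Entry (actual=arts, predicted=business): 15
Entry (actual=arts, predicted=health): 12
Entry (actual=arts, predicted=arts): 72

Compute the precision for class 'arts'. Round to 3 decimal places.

Treat 'arts' as positive and all other classes as negative.
precision = TP/(TP+FP).
arts: TP=72, FP=6+7+20+14=47 → 72/119 = 0.6050

0.605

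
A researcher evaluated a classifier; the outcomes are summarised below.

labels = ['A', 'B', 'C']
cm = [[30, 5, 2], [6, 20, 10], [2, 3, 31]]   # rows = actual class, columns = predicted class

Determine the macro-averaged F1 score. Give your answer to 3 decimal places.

Per-class F1 score (2·TP/(2·TP+FP+FN)):
  A: TP=30, FP=6+2=8, FN=5+2=7 → 60/75 = 0.8000
  B: TP=20, FP=5+3=8, FN=6+10=16 → 40/64 = 0.6250
  C: TP=31, FP=2+10=12, FN=2+3=5 → 62/79 = 0.7848
Macro-F1 score = mean = (0.8000 + 0.6250 + 0.7848) / 3 = 0.737

0.737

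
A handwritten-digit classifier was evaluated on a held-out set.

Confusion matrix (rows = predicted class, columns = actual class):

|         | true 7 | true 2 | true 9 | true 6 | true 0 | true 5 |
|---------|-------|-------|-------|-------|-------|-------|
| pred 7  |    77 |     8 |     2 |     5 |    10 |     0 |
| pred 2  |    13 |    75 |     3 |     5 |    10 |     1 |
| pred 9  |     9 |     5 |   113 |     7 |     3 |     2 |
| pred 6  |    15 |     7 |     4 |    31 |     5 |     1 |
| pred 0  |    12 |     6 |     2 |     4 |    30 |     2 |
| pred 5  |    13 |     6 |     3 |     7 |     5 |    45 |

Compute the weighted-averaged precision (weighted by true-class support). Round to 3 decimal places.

Per-class precision (TP/(TP+FP)):
  7: TP=77, FP=8+2+5+10+0=25 → 77/102 = 0.7549
  2: TP=75, FP=13+3+5+10+1=32 → 75/107 = 0.7009
  9: TP=113, FP=9+5+7+3+2=26 → 113/139 = 0.8129
  6: TP=31, FP=15+7+4+5+1=32 → 31/63 = 0.4921
  0: TP=30, FP=12+6+2+4+2=26 → 30/56 = 0.5357
  5: TP=45, FP=13+6+3+7+5=34 → 45/79 = 0.5696
Weighted-precision = Σ (supportᵢ/N)·precisionᵢ with N=546: (139/546)·0.7549 + (107/546)·0.7009 + (127/546)·0.8129 + (59/546)·0.4921 + (63/546)·0.5357 + (51/546)·0.5696 = 0.687

0.687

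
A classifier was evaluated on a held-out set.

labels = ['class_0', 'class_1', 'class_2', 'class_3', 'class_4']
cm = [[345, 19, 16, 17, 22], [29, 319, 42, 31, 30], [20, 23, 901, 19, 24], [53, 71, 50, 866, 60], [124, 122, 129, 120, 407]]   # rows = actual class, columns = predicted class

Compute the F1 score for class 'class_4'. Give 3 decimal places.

One-vs-rest for 'class_4': TP = diagonal; FP = other classes predicted 'class_4'; FN = 'class_4' predicted as other.
F1 score = 2·TP/(2·TP+FP+FN).
class_4: TP=407, FP=22+30+24+60=136, FN=124+122+129+120=495 → 814/1445 = 0.5633

0.563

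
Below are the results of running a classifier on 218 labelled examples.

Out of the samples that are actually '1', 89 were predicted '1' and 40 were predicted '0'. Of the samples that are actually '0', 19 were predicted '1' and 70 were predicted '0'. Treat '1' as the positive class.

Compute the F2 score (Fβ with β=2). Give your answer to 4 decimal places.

0.7131

Fβ = (1+β²)·TP / ((1+β²)·TP + β²·FN + FP), with β²=4
= 5·89 / (5·89 + 4·40 + 19) = 0.7131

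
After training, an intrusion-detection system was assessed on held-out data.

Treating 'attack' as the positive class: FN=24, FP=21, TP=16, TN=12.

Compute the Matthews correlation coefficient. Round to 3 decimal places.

-0.235

MCC = (TP·TN − FP·FN) / √((TP+FP)(TP+FN)(TN+FP)(TN+FN))
Numerator = 16·12 − 21·24 = -312
Denominator = √(37·40·33·36) = √1758240 = 1325.9864
MCC = -312 / 1325.9864 = -0.235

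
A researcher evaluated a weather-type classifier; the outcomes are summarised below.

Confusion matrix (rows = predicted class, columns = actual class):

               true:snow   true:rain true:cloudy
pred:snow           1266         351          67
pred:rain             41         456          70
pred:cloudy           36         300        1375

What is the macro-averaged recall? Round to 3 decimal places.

Per-class recall (TP/(TP+FN)):
  snow: TP=1266, FN=41+36=77 → 1266/1343 = 0.9427
  rain: TP=456, FN=351+300=651 → 456/1107 = 0.4119
  cloudy: TP=1375, FN=67+70=137 → 1375/1512 = 0.9094
Macro-recall = mean = (0.9427 + 0.4119 + 0.9094) / 3 = 0.755

0.755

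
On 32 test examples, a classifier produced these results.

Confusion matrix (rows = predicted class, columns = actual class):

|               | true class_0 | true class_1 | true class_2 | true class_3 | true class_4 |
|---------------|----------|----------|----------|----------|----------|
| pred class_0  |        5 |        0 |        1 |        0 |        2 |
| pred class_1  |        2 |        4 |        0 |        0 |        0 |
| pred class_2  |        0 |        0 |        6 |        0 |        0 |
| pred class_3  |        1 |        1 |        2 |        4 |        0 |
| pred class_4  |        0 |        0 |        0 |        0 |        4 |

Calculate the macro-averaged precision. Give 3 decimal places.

Per-class precision (TP/(TP+FP)):
  class_0: TP=5, FP=0+1+0+2=3 → 5/8 = 0.6250
  class_1: TP=4, FP=2+0+0+0=2 → 4/6 = 0.6667
  class_2: TP=6, FP=0+0+0+0=0 → 6/6 = 1.0000
  class_3: TP=4, FP=1+1+2+0=4 → 4/8 = 0.5000
  class_4: TP=4, FP=0+0+0+0=0 → 4/4 = 1.0000
Macro-precision = mean = (0.6250 + 0.6667 + 1.0000 + 0.5000 + 1.0000) / 5 = 0.758

0.758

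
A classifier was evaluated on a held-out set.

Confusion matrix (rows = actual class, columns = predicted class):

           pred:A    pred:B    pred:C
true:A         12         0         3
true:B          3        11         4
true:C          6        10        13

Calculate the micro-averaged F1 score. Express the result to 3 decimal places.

Micro-averaging pools counts across classes: ΣTP=36, ΣFP=26, ΣFN=26.
Micro-F1 score = 2·TP/(2·TP+FP+FN) on pooled counts = 0.581 (equals overall accuracy in single-label multiclass).

0.581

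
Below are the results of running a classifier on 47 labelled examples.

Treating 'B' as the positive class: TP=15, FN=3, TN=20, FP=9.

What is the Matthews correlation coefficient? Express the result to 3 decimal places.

MCC = (TP·TN − FP·FN) / √((TP+FP)(TP+FN)(TN+FP)(TN+FN))
Numerator = 15·20 − 9·3 = 273
Denominator = √(24·18·29·23) = √288144 = 536.7905
MCC = 273 / 536.7905 = 0.509

0.509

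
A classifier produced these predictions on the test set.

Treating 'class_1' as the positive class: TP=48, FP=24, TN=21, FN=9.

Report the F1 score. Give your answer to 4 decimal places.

0.7442

Precision = TP/(TP+FP) = 48/72 = 0.6667
Recall = TP/(TP+FN) = 48/57 = 0.8421
F1 = 2·TP/(2·TP+FP+FN) = 96/129 = 0.7442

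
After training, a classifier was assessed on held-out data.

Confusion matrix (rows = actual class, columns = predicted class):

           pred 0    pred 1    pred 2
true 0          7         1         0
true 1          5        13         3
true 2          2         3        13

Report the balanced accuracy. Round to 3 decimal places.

Balanced accuracy = mean of per-class recall.
  0: recall = 7/8 = 0.8750
  1: recall = 13/21 = 0.6190
  2: recall = 13/18 = 0.7222
Mean = (0.8750 + 0.6190 + 0.7222) / 3 = 0.739

0.739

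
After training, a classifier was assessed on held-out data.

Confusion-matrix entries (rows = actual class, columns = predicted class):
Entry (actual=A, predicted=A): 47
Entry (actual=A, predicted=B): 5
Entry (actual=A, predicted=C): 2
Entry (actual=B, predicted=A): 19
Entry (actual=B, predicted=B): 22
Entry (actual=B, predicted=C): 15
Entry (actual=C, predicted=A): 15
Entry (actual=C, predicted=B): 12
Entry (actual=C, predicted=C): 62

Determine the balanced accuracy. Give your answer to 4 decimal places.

Balanced accuracy = mean of per-class recall.
  A: recall = 47/54 = 0.87037
  B: recall = 22/56 = 0.39286
  C: recall = 62/89 = 0.69663
Mean = (0.87037 + 0.39286 + 0.69663) / 3 = 0.6533

0.6533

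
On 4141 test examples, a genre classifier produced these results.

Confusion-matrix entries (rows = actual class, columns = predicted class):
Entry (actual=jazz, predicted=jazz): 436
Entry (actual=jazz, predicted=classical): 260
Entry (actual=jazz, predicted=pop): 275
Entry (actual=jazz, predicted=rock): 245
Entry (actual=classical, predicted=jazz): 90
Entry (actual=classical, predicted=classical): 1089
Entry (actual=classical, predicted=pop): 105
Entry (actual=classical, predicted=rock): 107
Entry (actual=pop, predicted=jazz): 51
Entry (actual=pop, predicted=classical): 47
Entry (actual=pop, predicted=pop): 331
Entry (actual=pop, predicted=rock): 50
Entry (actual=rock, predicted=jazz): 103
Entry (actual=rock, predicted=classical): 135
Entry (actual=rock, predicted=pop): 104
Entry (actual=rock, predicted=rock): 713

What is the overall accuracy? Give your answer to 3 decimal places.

Accuracy = trace / total = (436+1089+331+713=2569) / 4141 = 2569/4141 = 0.620

0.620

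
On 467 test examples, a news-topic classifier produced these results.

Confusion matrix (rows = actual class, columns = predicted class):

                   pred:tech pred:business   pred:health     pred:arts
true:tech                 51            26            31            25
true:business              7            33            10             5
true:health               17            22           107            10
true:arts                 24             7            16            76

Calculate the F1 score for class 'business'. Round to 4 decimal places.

0.4615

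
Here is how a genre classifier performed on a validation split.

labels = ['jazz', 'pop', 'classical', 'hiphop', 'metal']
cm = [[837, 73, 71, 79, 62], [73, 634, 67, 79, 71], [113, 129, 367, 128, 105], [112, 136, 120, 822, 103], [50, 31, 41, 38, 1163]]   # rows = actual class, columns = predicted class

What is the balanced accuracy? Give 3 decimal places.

Balanced accuracy = mean of per-class recall.
  jazz: recall = 837/1122 = 0.7460
  pop: recall = 634/924 = 0.6861
  classical: recall = 367/842 = 0.4359
  hiphop: recall = 822/1293 = 0.6357
  metal: recall = 1163/1323 = 0.8791
Mean = (0.7460 + 0.6861 + 0.4359 + 0.6357 + 0.8791) / 5 = 0.677

0.677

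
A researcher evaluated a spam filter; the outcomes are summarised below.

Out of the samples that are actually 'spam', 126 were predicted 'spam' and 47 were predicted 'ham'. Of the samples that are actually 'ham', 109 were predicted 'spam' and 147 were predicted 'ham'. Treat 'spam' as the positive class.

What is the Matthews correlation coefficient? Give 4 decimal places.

MCC = (TP·TN − FP·FN) / √((TP+FP)(TP+FN)(TN+FP)(TN+FN))
Numerator = 126·147 − 109·47 = 13399
Denominator = √(235·173·256·194) = √2019089920 = 44934.2845
MCC = 13399 / 44934.2845 = 0.2982

0.2982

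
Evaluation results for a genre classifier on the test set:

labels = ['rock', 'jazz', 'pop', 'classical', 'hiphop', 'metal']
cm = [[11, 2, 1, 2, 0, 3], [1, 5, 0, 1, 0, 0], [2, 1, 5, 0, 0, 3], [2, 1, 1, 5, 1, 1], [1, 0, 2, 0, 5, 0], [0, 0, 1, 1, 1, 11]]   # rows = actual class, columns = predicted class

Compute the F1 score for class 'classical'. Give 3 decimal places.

0.500

Take TP from the diagonal, FP from the rest of the 'classical' prediction marginal, FN from the rest of the 'classical' actual marginal.
F1 score = 2·TP/(2·TP+FP+FN).
classical: TP=5, FP=2+1+0+0+1=4, FN=2+1+1+1+1=6 → 10/20 = 0.5000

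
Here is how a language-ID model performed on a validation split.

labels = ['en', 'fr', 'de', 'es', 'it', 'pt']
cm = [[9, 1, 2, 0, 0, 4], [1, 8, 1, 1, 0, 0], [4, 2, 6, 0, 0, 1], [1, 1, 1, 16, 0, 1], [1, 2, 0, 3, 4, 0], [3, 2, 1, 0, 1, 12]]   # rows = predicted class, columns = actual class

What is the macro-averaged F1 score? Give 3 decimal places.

0.598

Per-class F1 score (2·TP/(2·TP+FP+FN)):
  en: TP=9, FP=1+2+0+0+4=7, FN=1+4+1+1+3=10 → 18/35 = 0.5143
  fr: TP=8, FP=1+1+1+0+0=3, FN=1+2+1+2+2=8 → 16/27 = 0.5926
  de: TP=6, FP=4+2+0+0+1=7, FN=2+1+1+0+1=5 → 12/24 = 0.5000
  es: TP=16, FP=1+1+1+0+1=4, FN=0+1+0+3+0=4 → 32/40 = 0.8000
  it: TP=4, FP=1+2+0+3+0=6, FN=0+0+0+0+1=1 → 8/15 = 0.5333
  pt: TP=12, FP=3+2+1+0+1=7, FN=4+0+1+1+0=6 → 24/37 = 0.6486
Macro-F1 score = mean = (0.5143 + 0.5926 + 0.5000 + 0.8000 + 0.5333 + 0.6486) / 6 = 0.598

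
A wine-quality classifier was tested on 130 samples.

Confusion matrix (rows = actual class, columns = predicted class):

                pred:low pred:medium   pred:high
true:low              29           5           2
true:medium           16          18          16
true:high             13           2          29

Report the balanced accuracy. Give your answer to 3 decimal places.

Balanced accuracy = mean of per-class recall.
  low: recall = 29/36 = 0.8056
  medium: recall = 18/50 = 0.3600
  high: recall = 29/44 = 0.6591
Mean = (0.8056 + 0.3600 + 0.6591) / 3 = 0.608

0.608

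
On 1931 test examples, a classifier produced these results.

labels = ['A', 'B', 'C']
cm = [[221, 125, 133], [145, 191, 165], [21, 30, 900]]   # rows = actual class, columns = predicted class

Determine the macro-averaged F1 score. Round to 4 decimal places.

Per-class F1 score (2·TP/(2·TP+FP+FN)):
  A: TP=221, FP=145+21=166, FN=125+133=258 → 442/866 = 0.51039
  B: TP=191, FP=125+30=155, FN=145+165=310 → 382/847 = 0.45100
  C: TP=900, FP=133+165=298, FN=21+30=51 → 1800/2149 = 0.83760
Macro-F1 score = mean = (0.51039 + 0.45100 + 0.83760) / 3 = 0.5997

0.5997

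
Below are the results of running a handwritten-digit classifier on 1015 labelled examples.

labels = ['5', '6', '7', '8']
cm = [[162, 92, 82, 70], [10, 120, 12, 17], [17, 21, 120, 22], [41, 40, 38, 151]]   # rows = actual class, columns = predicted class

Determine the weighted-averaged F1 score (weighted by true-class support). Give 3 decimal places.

0.541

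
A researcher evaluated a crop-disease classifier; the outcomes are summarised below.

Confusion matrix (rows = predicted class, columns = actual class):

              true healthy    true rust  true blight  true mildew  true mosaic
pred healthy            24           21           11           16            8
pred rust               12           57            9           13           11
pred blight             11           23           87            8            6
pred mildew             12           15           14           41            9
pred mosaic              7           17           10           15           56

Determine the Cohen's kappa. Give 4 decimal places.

Observed agreement pₒ = trace/N = 265/513 = 0.51657
Expected agreement pₑ = Σ (rowᵢ·colᵢ)/N² = (66·80 + 133·102 + 131·135 + 93·91 + 90·105)/513² = 0.20688
κ = (pₒ − pₑ)/(1 − pₑ) = (0.51657 − 0.20688)/(1 − 0.20688) = 0.3905

0.3905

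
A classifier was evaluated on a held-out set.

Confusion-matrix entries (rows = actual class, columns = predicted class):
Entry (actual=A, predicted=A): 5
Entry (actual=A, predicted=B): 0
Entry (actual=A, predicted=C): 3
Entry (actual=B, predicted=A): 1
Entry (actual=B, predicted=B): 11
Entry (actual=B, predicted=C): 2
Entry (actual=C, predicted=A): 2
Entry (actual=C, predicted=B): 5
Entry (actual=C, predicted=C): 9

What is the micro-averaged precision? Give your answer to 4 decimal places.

0.6579

Micro-averaging pools counts across classes: ΣTP=25, ΣFP=13, ΣFN=13.
Micro-precision = TP/(TP+FP) on pooled counts = 0.6579 (equals overall accuracy in single-label multiclass).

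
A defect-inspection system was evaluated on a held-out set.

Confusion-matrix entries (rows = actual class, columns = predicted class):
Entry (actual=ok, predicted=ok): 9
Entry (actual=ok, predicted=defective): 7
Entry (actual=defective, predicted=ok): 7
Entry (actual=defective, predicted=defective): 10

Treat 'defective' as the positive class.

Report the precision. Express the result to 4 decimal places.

0.5882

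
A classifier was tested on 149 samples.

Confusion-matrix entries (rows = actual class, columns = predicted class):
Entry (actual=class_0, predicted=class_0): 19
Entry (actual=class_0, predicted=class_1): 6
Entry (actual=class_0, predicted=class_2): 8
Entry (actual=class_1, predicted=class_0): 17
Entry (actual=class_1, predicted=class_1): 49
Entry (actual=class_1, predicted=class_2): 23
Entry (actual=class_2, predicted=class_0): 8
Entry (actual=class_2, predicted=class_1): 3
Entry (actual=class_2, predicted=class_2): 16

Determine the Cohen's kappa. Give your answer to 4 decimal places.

0.3236

Observed agreement pₒ = trace/N = 84/149 = 0.56376
Expected agreement pₑ = Σ (rowᵢ·colᵢ)/N² = (33·44 + 89·58 + 27·47)/149² = 0.35507
κ = (pₒ − pₑ)/(1 − pₑ) = (0.56376 − 0.35507)/(1 − 0.35507) = 0.3236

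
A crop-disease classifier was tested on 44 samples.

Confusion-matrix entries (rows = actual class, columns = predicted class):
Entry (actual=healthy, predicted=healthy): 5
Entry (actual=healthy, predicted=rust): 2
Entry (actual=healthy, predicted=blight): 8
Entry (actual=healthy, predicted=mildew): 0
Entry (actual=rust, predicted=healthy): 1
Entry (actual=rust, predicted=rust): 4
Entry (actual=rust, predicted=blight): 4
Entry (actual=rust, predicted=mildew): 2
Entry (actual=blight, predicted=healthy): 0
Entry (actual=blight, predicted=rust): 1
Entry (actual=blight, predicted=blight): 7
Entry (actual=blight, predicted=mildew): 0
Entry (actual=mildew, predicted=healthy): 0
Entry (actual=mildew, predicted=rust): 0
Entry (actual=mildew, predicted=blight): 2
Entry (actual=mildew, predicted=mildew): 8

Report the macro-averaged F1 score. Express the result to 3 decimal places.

Per-class F1 score (2·TP/(2·TP+FP+FN)):
  healthy: TP=5, FP=1+0+0=1, FN=2+8+0=10 → 10/21 = 0.4762
  rust: TP=4, FP=2+1+0=3, FN=1+4+2=7 → 8/18 = 0.4444
  blight: TP=7, FP=8+4+2=14, FN=0+1+0=1 → 14/29 = 0.4828
  mildew: TP=8, FP=0+2+0=2, FN=0+0+2=2 → 16/20 = 0.8000
Macro-F1 score = mean = (0.4762 + 0.4444 + 0.4828 + 0.8000) / 4 = 0.551

0.551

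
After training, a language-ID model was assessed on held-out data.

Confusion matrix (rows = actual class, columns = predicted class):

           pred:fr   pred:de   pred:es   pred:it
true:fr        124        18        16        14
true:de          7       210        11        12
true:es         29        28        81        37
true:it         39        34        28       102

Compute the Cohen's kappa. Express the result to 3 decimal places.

Observed agreement pₒ = trace/N = 517/790 = 0.6544
Expected agreement pₑ = Σ (rowᵢ·colᵢ)/N² = (172·199 + 240·290 + 175·136 + 203·165)/790² = 0.2582
κ = (pₒ − pₑ)/(1 − pₑ) = (0.6544 − 0.2582)/(1 − 0.2582) = 0.534

0.534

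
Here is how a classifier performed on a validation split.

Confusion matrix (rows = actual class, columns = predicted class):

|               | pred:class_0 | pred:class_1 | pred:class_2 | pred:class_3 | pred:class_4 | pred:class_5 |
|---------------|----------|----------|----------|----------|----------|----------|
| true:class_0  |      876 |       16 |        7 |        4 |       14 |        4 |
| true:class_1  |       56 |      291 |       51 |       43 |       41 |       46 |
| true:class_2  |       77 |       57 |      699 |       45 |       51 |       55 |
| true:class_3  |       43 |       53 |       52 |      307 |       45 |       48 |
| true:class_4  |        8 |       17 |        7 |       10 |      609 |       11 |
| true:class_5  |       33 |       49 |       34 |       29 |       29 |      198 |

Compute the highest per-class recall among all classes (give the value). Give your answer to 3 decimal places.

0.951

Per-class recall (TP/(TP+FN)):
  class_0: TP=876, FN=16+7+4+14+4=45 → 876/921 = 0.9511
  class_1: TP=291, FN=56+51+43+41+46=237 → 291/528 = 0.5511
  class_2: TP=699, FN=77+57+45+51+55=285 → 699/984 = 0.7104
  class_3: TP=307, FN=43+53+52+45+48=241 → 307/548 = 0.5602
  class_4: TP=609, FN=8+17+7+10+11=53 → 609/662 = 0.9199
  class_5: TP=198, FN=33+49+34+29+29=174 → 198/372 = 0.5323
Highest is class 'class_0' with recall = 0.951.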